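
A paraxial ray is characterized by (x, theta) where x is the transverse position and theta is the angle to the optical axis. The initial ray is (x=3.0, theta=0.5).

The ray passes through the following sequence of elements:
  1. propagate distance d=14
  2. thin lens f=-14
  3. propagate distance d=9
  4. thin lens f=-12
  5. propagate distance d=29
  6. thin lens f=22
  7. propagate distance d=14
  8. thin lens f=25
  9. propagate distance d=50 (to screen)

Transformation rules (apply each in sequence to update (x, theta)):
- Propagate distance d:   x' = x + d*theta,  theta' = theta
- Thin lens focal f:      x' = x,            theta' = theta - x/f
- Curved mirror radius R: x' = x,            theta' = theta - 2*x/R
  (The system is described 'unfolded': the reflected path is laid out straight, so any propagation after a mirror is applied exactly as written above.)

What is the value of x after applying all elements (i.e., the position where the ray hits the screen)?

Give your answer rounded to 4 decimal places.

Answer: -174.8534

Derivation:
Initial: x=3.0000 theta=0.5000
After 1 (propagate distance d=14): x=10.0000 theta=0.5000
After 2 (thin lens f=-14): x=10.0000 theta=17/14 (≈1.2143)
After 3 (propagate distance d=9): x=293/14 (≈20.9286) theta=17/14 (≈1.2143)
After 4 (thin lens f=-12): x=293/14 (≈20.9286) theta=71/24 (≈2.9583)
After 5 (propagate distance d=29): x=17929/168 (≈106.7202) theta=71/24 (≈2.9583)
After 6 (thin lens f=22): x=17929/168 (≈106.7202) theta=-6995/3696 (≈-1.8926)
After 7 (propagate distance d=14): x=24709/308 (≈80.2240) theta=-6995/3696 (≈-1.8926)
After 8 (thin lens f=25): x=24709/308 (≈80.2240) theta=-42853/8400 (≈-5.1015)
After 9 (propagate distance d=50 (to screen)): x=-323129/1848 (≈-174.8534) theta=-42853/8400 (≈-5.1015)
Rounded to 4 decimal places: x = -174.8534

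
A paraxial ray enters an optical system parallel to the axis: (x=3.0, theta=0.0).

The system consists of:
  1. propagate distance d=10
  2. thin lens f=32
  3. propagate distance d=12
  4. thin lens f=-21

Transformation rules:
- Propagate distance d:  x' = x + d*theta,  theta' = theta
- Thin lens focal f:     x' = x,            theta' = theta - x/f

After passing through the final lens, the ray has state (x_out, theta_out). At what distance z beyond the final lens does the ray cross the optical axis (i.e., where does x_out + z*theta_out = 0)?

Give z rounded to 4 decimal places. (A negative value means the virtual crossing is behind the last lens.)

Initial: x=3.0000 theta=0.0000
After 1 (propagate distance d=10): x=3.0000 theta=0.0000
After 2 (thin lens f=32): x=3.0000 theta=-3/32 (≈-0.0938)
After 3 (propagate distance d=12): x=1.8750 theta=-3/32 (≈-0.0938)
After 4 (thin lens f=-21): x=1.8750 theta=-1/224 (≈-0.0045)
z_focus = -x_out/theta_out = -(1.8750)/(-1/224) = 420.0000
Rounded to 4 decimal places: z = 420.0000

Answer: 420.0000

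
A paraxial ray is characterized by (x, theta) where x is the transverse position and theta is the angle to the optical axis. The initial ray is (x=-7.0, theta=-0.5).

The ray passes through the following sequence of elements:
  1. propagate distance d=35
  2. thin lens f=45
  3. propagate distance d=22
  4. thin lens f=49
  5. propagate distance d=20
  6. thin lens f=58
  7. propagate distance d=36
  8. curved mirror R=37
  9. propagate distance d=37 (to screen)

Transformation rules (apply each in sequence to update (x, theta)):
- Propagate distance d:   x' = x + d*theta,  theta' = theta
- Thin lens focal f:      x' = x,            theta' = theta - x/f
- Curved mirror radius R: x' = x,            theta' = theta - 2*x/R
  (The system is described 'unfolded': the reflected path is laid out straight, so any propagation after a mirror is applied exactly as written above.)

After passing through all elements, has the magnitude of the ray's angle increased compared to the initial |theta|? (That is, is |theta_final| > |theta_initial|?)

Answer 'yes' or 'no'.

Initial: x=-7.0000 theta=-0.5000
After 1 (propagate distance d=35): x=-24.5000 theta=-0.5000
After 2 (thin lens f=45): x=-24.5000 theta=2/45 (≈0.0444)
After 3 (propagate distance d=22): x=-2117/90 (≈-23.5222) theta=2/45 (≈0.0444)
After 4 (thin lens f=49): x=-2117/90 (≈-23.5222) theta=257/490 (≈0.5245)
After 5 (propagate distance d=20): x=-57473/4410 (≈-13.0324) theta=257/490 (≈0.5245)
After 6 (thin lens f=58): x=-57473/4410 (≈-13.0324) theta=191627/255780 (≈0.7492)
After 7 (propagate distance d=36): x=1782569/127890 (≈13.9383) theta=191627/255780 (≈0.7492)
After 8 (curved mirror R=37): x=1782569/127890 (≈13.9383) theta=-4453/1051540 (≈-0.0042)
After 9 (propagate distance d=37 (to screen)): x=3525061/255780 (≈13.7816) theta=-4453/1051540 (≈-0.0042)
|theta_initial|=0.5000 |theta_final|=4453/1051540 (≈0.0042) -> not increased

Answer: no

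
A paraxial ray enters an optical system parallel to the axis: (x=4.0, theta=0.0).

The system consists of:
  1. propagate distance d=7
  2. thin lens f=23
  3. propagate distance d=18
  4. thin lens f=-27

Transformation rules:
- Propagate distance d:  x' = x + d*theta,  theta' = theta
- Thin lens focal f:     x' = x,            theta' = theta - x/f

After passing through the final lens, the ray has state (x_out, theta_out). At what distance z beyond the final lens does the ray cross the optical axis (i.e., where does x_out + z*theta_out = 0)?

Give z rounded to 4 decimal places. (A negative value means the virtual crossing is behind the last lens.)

Initial: x=4.0000 theta=0.0000
After 1 (propagate distance d=7): x=4.0000 theta=0.0000
After 2 (thin lens f=23): x=4.0000 theta=-4/23 (≈-0.1739)
After 3 (propagate distance d=18): x=20/23 (≈0.8696) theta=-4/23 (≈-0.1739)
After 4 (thin lens f=-27): x=20/23 (≈0.8696) theta=-88/621 (≈-0.1417)
z_focus = -x_out/theta_out = -(20/23)/(-88/621) = 135/22 ≈ 6.1364
Rounded to 4 decimal places: z = 6.1364

Answer: 6.1364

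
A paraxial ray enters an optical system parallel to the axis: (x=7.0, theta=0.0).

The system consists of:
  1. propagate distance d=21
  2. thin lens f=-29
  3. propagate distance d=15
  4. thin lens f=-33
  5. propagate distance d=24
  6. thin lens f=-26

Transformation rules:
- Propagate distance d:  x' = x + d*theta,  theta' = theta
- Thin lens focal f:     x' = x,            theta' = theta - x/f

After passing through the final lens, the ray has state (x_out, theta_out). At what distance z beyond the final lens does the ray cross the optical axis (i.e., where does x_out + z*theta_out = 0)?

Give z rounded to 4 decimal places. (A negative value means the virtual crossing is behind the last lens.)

Initial: x=7.0000 theta=0.0000
After 1 (propagate distance d=21): x=7.0000 theta=0.0000
After 2 (thin lens f=-29): x=7.0000 theta=7/29 (≈0.2414)
After 3 (propagate distance d=15): x=308/29 (≈10.6207) theta=7/29 (≈0.2414)
After 4 (thin lens f=-33): x=308/29 (≈10.6207) theta=49/87 (≈0.5632)
After 5 (propagate distance d=24): x=700/29 (≈24.1379) theta=49/87 (≈0.5632)
After 6 (thin lens f=-26): x=700/29 (≈24.1379) theta=1687/1131 (≈1.4916)
z_focus = -x_out/theta_out = -(700/29)/(1687/1131) = -3900/241 ≈ -16.1826
Rounded to 4 decimal places: z = -16.1826

Answer: -16.1826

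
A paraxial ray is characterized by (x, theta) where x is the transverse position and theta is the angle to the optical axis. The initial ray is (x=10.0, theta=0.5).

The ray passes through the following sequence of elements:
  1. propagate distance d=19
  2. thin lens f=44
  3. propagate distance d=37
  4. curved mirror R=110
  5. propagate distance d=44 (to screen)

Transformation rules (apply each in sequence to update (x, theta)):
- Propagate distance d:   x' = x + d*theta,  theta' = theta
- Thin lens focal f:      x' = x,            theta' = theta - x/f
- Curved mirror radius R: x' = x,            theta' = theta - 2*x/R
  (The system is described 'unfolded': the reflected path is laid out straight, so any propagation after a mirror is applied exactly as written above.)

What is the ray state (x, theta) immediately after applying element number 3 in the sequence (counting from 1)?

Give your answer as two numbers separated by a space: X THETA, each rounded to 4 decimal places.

Initial: x=10.0000 theta=0.5000
After 1 (propagate distance d=19): x=19.5000 theta=0.5000
After 2 (thin lens f=44): x=19.5000 theta=5/88 (≈0.0568)
After 3 (propagate distance d=37): x=1901/88 (≈21.6023) theta=5/88 (≈0.0568)
Rounded to 4 decimal places: x = 21.6023, theta = 0.0568

Answer: 21.6023 0.0568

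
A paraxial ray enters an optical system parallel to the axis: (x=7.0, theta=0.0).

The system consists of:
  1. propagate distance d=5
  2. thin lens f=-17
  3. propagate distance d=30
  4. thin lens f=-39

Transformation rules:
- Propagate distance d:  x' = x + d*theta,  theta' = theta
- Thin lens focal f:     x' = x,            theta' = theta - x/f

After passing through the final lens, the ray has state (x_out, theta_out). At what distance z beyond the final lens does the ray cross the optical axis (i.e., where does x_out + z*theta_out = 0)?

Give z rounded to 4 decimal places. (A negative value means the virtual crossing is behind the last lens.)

Answer: -21.3140

Derivation:
Initial: x=7.0000 theta=0.0000
After 1 (propagate distance d=5): x=7.0000 theta=0.0000
After 2 (thin lens f=-17): x=7.0000 theta=7/17 (≈0.4118)
After 3 (propagate distance d=30): x=329/17 (≈19.3529) theta=7/17 (≈0.4118)
After 4 (thin lens f=-39): x=329/17 (≈19.3529) theta=602/663 (≈0.9080)
z_focus = -x_out/theta_out = -(329/17)/(602/663) = -1833/86 ≈ -21.3140
Rounded to 4 decimal places: z = -21.3140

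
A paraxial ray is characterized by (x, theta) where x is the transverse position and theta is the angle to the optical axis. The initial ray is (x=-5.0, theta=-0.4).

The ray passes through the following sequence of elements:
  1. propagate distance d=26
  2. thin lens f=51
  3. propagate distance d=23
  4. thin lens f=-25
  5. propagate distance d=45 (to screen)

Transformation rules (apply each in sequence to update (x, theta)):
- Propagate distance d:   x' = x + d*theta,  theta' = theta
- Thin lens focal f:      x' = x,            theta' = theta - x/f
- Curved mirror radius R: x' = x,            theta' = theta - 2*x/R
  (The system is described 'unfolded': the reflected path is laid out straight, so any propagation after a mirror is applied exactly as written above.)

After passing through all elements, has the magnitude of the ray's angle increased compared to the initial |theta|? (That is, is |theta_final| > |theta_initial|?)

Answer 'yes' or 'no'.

Initial: x=-5.0000 theta=-0.4000
After 1 (propagate distance d=26): x=-15.4000 theta=-0.4000
After 2 (thin lens f=51): x=-15.4000 theta=-5/51 (≈-0.0980)
After 3 (propagate distance d=23): x=-4502/255 (≈-17.6549) theta=-5/51 (≈-0.0980)
After 4 (thin lens f=-25): x=-4502/255 (≈-17.6549) theta=-1709/2125 (≈-0.8042)
After 5 (propagate distance d=45 (to screen)): x=-68653/1275 (≈-53.8455) theta=-1709/2125 (≈-0.8042)
|theta_initial|=0.4000 |theta_final|=1709/2125 (≈0.8042) -> increased

Answer: yes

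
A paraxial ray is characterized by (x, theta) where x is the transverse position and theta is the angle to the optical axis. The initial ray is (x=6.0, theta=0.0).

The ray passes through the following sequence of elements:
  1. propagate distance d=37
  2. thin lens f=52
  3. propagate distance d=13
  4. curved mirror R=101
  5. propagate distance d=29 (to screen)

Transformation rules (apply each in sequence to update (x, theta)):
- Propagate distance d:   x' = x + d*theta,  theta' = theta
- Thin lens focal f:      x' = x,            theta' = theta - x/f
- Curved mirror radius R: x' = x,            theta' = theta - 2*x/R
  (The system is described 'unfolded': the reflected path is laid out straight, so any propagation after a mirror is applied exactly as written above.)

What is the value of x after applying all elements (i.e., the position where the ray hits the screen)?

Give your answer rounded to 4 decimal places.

Initial: x=6.0000 theta=0.0000
After 1 (propagate distance d=37): x=6.0000 theta=0.0000
After 2 (thin lens f=52): x=6.0000 theta=-3/26 (≈-0.1154)
After 3 (propagate distance d=13): x=4.5000 theta=-3/26 (≈-0.1154)
After 4 (curved mirror R=101): x=4.5000 theta=-537/2626 (≈-0.2045)
After 5 (propagate distance d=29 (to screen)): x=-1878/1313 (≈-1.4303) theta=-537/2626 (≈-0.2045)
Rounded to 4 decimal places: x = -1.4303

Answer: -1.4303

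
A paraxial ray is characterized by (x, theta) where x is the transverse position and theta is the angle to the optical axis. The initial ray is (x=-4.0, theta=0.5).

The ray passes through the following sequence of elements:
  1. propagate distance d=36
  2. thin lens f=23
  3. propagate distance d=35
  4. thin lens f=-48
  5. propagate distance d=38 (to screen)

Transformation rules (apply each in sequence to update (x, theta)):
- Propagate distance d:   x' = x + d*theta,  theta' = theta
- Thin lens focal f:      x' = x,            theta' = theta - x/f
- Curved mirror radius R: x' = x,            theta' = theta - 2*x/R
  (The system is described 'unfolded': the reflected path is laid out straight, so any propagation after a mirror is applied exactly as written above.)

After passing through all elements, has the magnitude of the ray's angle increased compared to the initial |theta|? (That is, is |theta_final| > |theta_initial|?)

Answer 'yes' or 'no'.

Answer: no

Derivation:
Initial: x=-4.0000 theta=0.5000
After 1 (propagate distance d=36): x=14.0000 theta=0.5000
After 2 (thin lens f=23): x=14.0000 theta=-5/46 (≈-0.1087)
After 3 (propagate distance d=35): x=469/46 (≈10.1957) theta=-5/46 (≈-0.1087)
After 4 (thin lens f=-48): x=469/46 (≈10.1957) theta=229/2208 (≈0.1037)
After 5 (propagate distance d=38 (to screen)): x=15607/1104 (≈14.1368) theta=229/2208 (≈0.1037)
|theta_initial|=0.5000 |theta_final|=229/2208 (≈0.1037) -> not increased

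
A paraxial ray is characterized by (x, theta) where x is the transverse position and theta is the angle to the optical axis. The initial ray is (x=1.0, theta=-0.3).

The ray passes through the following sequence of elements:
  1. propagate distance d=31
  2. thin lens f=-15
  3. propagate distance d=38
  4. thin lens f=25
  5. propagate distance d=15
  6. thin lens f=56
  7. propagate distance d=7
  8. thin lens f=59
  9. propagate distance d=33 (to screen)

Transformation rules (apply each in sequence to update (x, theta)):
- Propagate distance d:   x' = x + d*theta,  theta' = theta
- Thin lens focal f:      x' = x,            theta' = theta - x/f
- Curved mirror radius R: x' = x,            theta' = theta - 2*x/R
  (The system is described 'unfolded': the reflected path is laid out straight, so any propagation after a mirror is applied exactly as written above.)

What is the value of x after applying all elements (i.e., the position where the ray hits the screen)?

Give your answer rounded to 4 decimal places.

Answer: 33.9177

Derivation:
Initial: x=1.0000 theta=-0.3000
After 1 (propagate distance d=31): x=-8.3000 theta=-0.3000
After 2 (thin lens f=-15): x=-8.3000 theta=-64/75 (≈-0.8533)
After 3 (propagate distance d=38): x=-6109/150 (≈-40.7267) theta=-64/75 (≈-0.8533)
After 4 (thin lens f=25): x=-6109/150 (≈-40.7267) theta=2909/3750 (≈0.7757)
After 5 (propagate distance d=15): x=-10909/375 (≈-29.0907) theta=2909/3750 (≈0.7757)
After 6 (thin lens f=56): x=-10909/375 (≈-29.0907) theta=135997/105000 (≈1.2952)
After 7 (propagate distance d=7): x=-20.0242 theta=135997/105000 (≈1.2952)
After 8 (thin lens f=59): x=-20.0242 theta=2531591/1548750 (≈1.6346)
After 9 (propagate distance d=33 (to screen)): x=70040031/2065000 (≈33.9177) theta=2531591/1548750 (≈1.6346)
Rounded to 4 decimal places: x = 33.9177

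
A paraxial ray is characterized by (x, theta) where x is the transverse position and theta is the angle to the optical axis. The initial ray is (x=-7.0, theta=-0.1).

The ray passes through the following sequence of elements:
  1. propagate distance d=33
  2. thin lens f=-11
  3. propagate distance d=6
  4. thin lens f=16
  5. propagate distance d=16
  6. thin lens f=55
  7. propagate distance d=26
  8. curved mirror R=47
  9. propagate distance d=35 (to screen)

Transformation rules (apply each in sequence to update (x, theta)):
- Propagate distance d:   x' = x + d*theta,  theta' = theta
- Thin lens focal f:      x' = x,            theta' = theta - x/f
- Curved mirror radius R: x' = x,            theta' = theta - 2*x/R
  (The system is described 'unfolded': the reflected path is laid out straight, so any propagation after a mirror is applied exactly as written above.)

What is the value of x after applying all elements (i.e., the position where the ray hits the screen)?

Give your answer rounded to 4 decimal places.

Answer: 14.7420

Derivation:
Initial: x=-7.0000 theta=-0.1000
After 1 (propagate distance d=33): x=-10.3000 theta=-0.1000
After 2 (thin lens f=-11): x=-10.3000 theta=-57/55 (≈-1.0364)
After 3 (propagate distance d=6): x=-1817/110 (≈-16.5182) theta=-57/55 (≈-1.0364)
After 4 (thin lens f=16): x=-1817/110 (≈-16.5182) theta=-7/1760 (≈-0.0040)
After 5 (propagate distance d=16): x=-912/55 (≈-16.5818) theta=-7/1760 (≈-0.0040)
After 6 (thin lens f=55): x=-912/55 (≈-16.5818) theta=28799/96800 (≈0.2975)
After 7 (propagate distance d=26): x=-428173/48400 (≈-8.8465) theta=28799/96800 (≈0.2975)
After 8 (curved mirror R=47): x=-428173/48400 (≈-8.8465) theta=613249/909920 (≈0.6740)
After 9 (propagate distance d=35 (to screen)): x=67070313/4549600 (≈14.7420) theta=613249/909920 (≈0.6740)
Rounded to 4 decimal places: x = 14.7420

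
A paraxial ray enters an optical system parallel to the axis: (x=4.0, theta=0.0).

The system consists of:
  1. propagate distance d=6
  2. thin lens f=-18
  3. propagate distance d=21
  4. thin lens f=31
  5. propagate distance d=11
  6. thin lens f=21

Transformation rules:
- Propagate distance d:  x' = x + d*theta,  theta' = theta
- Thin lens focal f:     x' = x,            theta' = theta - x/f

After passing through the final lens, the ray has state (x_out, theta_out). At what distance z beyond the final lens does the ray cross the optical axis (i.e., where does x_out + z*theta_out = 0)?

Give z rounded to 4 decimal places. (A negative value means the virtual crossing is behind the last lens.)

Initial: x=4.0000 theta=0.0000
After 1 (propagate distance d=6): x=4.0000 theta=0.0000
After 2 (thin lens f=-18): x=4.0000 theta=2/9 (≈0.2222)
After 3 (propagate distance d=21): x=26/3 (≈8.6667) theta=2/9 (≈0.2222)
After 4 (thin lens f=31): x=26/3 (≈8.6667) theta=-16/279 (≈-0.0573)
After 5 (propagate distance d=11): x=2242/279 (≈8.0358) theta=-16/279 (≈-0.0573)
After 6 (thin lens f=21): x=2242/279 (≈8.0358) theta=-2578/5859 (≈-0.4400)
z_focus = -x_out/theta_out = -(2242/279)/(-2578/5859) = 23541/1289 ≈ 18.2630
Rounded to 4 decimal places: z = 18.2630

Answer: 18.2630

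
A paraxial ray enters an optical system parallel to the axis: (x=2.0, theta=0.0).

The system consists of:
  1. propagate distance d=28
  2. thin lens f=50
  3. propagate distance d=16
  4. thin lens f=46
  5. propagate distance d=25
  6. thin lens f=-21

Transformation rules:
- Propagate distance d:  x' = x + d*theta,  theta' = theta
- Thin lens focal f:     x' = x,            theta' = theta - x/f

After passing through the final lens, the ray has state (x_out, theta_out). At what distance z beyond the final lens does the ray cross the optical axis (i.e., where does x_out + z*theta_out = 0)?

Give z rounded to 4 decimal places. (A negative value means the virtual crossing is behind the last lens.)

Answer: -4.3270

Derivation:
Initial: x=2.0000 theta=0.0000
After 1 (propagate distance d=28): x=2.0000 theta=0.0000
After 2 (thin lens f=50): x=2.0000 theta=-0.0400
After 3 (propagate distance d=16): x=1.3600 theta=-0.0400
After 4 (thin lens f=46): x=1.3600 theta=-8/115 (≈-0.0696)
After 5 (propagate distance d=25): x=-218/575 (≈-0.3791) theta=-8/115 (≈-0.0696)
After 6 (thin lens f=-21): x=-218/575 (≈-0.3791) theta=-46/525 (≈-0.0876)
z_focus = -x_out/theta_out = -(-218/575)/(-46/525) = -2289/529 ≈ -4.3270
Rounded to 4 decimal places: z = -4.3270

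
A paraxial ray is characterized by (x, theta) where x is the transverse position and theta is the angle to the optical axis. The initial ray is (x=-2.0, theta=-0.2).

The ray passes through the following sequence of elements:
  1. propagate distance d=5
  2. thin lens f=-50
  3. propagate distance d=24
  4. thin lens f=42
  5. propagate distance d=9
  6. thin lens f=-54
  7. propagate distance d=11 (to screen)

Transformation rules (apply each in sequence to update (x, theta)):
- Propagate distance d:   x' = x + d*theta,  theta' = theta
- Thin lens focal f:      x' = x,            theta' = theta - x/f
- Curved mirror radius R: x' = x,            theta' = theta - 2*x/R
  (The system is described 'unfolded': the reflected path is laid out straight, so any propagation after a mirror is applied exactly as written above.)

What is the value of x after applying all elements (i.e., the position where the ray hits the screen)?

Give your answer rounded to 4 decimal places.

Initial: x=-2.0000 theta=-0.2000
After 1 (propagate distance d=5): x=-3.0000 theta=-0.2000
After 2 (thin lens f=-50): x=-3.0000 theta=-0.2600
After 3 (propagate distance d=24): x=-9.2400 theta=-0.2600
After 4 (thin lens f=42): x=-9.2400 theta=-0.0400
After 5 (propagate distance d=9): x=-9.6000 theta=-0.0400
After 6 (thin lens f=-54): x=-9.6000 theta=-49/225 (≈-0.2178)
After 7 (propagate distance d=11 (to screen)): x=-2699/225 (≈-11.9956) theta=-49/225 (≈-0.2178)
Rounded to 4 decimal places: x = -11.9956

Answer: -11.9956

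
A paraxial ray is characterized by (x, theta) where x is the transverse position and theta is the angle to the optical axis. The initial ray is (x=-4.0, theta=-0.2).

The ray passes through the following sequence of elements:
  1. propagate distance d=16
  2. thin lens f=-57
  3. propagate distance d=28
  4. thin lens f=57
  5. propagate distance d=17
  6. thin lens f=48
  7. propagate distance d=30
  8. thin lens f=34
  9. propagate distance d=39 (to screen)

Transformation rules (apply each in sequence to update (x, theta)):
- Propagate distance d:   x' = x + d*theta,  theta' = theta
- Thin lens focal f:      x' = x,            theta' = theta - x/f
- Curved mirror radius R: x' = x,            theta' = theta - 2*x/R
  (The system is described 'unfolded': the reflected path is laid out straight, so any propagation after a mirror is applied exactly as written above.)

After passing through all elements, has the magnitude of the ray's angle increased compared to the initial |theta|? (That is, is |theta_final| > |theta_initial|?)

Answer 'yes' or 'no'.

Initial: x=-4.0000 theta=-0.2000
After 1 (propagate distance d=16): x=-7.2000 theta=-0.2000
After 2 (thin lens f=-57): x=-7.2000 theta=-31/95 (≈-0.3263)
After 3 (propagate distance d=28): x=-1552/95 (≈-16.3368) theta=-31/95 (≈-0.3263)
After 4 (thin lens f=57): x=-1552/95 (≈-16.3368) theta=-43/1083 (≈-0.0397)
After 5 (propagate distance d=17): x=-92119/5415 (≈-17.0118) theta=-43/1083 (≈-0.0397)
After 6 (thin lens f=48): x=-92119/5415 (≈-17.0118) theta=81799/259920 (≈0.3147)
After 7 (propagate distance d=30): x=-109319/14440 (≈-7.5706) theta=81799/259920 (≈0.3147)
After 8 (thin lens f=34): x=-109319/14440 (≈-7.5706) theta=1187227/2209320 (≈0.5374)
After 9 (propagate distance d=39 (to screen)): x=259439/19380 (≈13.3869) theta=1187227/2209320 (≈0.5374)
|theta_initial|=0.2000 |theta_final|=1187227/2209320 (≈0.5374) -> increased

Answer: yes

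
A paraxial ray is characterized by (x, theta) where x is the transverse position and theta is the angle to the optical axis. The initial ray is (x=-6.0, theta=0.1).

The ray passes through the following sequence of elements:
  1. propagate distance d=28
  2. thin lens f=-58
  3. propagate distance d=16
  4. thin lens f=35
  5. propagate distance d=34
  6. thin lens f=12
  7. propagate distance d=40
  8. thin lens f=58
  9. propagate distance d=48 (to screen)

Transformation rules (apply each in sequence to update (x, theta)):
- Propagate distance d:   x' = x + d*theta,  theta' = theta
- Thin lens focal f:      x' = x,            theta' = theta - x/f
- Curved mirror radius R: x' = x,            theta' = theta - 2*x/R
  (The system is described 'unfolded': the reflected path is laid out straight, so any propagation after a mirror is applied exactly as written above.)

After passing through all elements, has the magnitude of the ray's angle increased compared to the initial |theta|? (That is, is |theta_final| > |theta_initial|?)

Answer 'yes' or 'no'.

Initial: x=-6.0000 theta=0.1000
After 1 (propagate distance d=28): x=-3.2000 theta=0.1000
After 2 (thin lens f=-58): x=-3.2000 theta=13/290 (≈0.0448)
After 3 (propagate distance d=16): x=-72/29 (≈-2.4828) theta=13/290 (≈0.0448)
After 4 (thin lens f=35): x=-72/29 (≈-2.4828) theta=47/406 (≈0.1158)
After 5 (propagate distance d=34): x=295/203 (≈1.4532) theta=47/406 (≈0.1158)
After 6 (thin lens f=12): x=295/203 (≈1.4532) theta=-13/2436 (≈-0.0053)
After 7 (propagate distance d=40): x=755/609 (≈1.2397) theta=-13/2436 (≈-0.0053)
After 8 (thin lens f=58): x=755/609 (≈1.2397) theta=-629/23548 (≈-0.0267)
After 9 (propagate distance d=48 (to screen)): x=-107/2523 (≈-0.0424) theta=-629/23548 (≈-0.0267)
|theta_initial|=0.1000 |theta_final|=629/23548 (≈0.0267) -> not increased

Answer: no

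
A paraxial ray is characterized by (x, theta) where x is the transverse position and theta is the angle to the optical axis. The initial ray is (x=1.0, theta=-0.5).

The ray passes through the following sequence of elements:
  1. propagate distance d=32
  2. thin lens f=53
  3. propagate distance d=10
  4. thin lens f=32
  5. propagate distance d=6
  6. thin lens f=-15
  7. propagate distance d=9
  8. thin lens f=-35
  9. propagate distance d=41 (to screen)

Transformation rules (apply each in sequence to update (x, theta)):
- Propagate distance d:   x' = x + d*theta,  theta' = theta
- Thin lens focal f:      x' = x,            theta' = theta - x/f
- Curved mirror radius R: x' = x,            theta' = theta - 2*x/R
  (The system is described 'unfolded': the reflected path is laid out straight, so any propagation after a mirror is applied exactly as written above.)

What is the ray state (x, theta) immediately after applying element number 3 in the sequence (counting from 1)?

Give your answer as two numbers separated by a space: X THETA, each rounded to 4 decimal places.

Initial: x=1.0000 theta=-0.5000
After 1 (propagate distance d=32): x=-15.0000 theta=-0.5000
After 2 (thin lens f=53): x=-15.0000 theta=-23/106 (≈-0.2170)
After 3 (propagate distance d=10): x=-910/53 (≈-17.1698) theta=-23/106 (≈-0.2170)
Rounded to 4 decimal places: x = -17.1698, theta = -0.2170

Answer: -17.1698 -0.2170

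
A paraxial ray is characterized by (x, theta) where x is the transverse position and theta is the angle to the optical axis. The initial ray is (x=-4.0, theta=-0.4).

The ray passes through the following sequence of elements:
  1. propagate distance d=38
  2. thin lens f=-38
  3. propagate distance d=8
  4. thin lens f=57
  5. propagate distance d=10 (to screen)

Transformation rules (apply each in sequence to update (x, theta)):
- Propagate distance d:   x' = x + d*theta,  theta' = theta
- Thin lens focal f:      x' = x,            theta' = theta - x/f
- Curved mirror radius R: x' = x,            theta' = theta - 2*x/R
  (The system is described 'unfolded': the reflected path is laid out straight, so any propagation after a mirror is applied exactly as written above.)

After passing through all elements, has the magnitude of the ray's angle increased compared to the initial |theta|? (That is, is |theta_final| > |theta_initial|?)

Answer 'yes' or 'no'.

Answer: yes

Derivation:
Initial: x=-4.0000 theta=-0.4000
After 1 (propagate distance d=38): x=-19.2000 theta=-0.4000
After 2 (thin lens f=-38): x=-19.2000 theta=-86/95 (≈-0.9053)
After 3 (propagate distance d=8): x=-2512/95 (≈-26.4421) theta=-86/95 (≈-0.9053)
After 4 (thin lens f=57): x=-2512/95 (≈-26.4421) theta=-478/1083 (≈-0.4414)
After 5 (propagate distance d=10 (to screen)): x=-167084/5415 (≈-30.8558) theta=-478/1083 (≈-0.4414)
|theta_initial|=0.4000 |theta_final|=478/1083 (≈0.4414) -> increased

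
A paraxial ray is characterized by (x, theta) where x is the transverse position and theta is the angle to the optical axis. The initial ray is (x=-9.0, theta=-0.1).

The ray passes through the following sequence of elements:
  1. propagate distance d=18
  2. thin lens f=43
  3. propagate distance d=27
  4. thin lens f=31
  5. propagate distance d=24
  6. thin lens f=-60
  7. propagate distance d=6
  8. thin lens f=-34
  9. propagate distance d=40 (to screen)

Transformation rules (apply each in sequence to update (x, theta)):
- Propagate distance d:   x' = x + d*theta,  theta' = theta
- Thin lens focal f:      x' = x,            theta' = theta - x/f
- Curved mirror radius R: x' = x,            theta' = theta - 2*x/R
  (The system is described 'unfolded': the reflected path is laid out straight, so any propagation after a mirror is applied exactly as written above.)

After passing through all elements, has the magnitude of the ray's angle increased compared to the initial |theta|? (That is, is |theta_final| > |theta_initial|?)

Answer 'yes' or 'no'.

Answer: yes

Derivation:
Initial: x=-9.0000 theta=-0.1000
After 1 (propagate distance d=18): x=-10.8000 theta=-0.1000
After 2 (thin lens f=43): x=-10.8000 theta=13/86 (≈0.1512)
After 3 (propagate distance d=27): x=-2889/430 (≈-6.7186) theta=13/86 (≈0.1512)
After 4 (thin lens f=31): x=-2889/430 (≈-6.7186) theta=2452/6665 (≈0.3679)
After 5 (propagate distance d=24): x=28137/13330 (≈2.1108) theta=2452/6665 (≈0.3679)
After 6 (thin lens f=-60): x=28137/13330 (≈2.1108) theta=107459/266600 (≈0.4031)
After 7 (propagate distance d=6): x=603747/133300 (≈4.5292) theta=107459/266600 (≈0.4031)
After 8 (thin lens f=-34): x=603747/133300 (≈4.5292) theta=48611/90644 (≈0.5363)
After 9 (propagate distance d=40 (to screen)): x=58874699/2266100 (≈25.9806) theta=48611/90644 (≈0.5363)
|theta_initial|=0.1000 |theta_final|=48611/90644 (≈0.5363) -> increased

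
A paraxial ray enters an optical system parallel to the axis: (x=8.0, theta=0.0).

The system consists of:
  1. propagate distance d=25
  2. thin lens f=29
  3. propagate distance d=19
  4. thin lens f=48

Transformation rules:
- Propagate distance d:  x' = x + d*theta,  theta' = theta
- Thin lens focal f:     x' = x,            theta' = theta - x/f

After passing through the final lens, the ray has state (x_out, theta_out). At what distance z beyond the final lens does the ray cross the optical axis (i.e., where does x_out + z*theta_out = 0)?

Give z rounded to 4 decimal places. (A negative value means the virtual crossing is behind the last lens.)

Initial: x=8.0000 theta=0.0000
After 1 (propagate distance d=25): x=8.0000 theta=0.0000
After 2 (thin lens f=29): x=8.0000 theta=-8/29 (≈-0.2759)
After 3 (propagate distance d=19): x=80/29 (≈2.7586) theta=-8/29 (≈-0.2759)
After 4 (thin lens f=48): x=80/29 (≈2.7586) theta=-1/3 (≈-0.3333)
z_focus = -x_out/theta_out = -(80/29)/(-1/3) = 240/29 ≈ 8.2759
Rounded to 4 decimal places: z = 8.2759

Answer: 8.2759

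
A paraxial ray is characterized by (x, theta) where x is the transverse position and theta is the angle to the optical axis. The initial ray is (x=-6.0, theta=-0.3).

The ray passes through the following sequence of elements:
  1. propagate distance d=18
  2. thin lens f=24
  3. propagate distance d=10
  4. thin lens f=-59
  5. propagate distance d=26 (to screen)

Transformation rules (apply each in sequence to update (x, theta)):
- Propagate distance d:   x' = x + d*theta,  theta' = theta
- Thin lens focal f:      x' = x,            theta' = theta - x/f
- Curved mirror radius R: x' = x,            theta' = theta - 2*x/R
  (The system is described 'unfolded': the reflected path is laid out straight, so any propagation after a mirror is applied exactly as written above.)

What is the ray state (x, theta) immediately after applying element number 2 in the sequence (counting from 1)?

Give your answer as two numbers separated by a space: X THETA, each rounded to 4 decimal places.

Initial: x=-6.0000 theta=-0.3000
After 1 (propagate distance d=18): x=-11.4000 theta=-0.3000
After 2 (thin lens f=24): x=-11.4000 theta=0.1750
Rounded to 4 decimal places: x = -11.4000, theta = 0.1750

Answer: -11.4000 0.1750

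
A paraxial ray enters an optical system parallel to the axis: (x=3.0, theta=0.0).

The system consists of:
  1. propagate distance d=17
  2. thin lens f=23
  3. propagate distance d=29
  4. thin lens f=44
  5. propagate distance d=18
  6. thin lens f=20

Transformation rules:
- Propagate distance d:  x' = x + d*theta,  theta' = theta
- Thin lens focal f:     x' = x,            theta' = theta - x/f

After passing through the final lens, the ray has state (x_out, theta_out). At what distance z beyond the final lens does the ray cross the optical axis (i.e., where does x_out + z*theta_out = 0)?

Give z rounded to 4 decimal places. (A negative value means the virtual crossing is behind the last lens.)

Answer: 100.8511

Derivation:
Initial: x=3.0000 theta=0.0000
After 1 (propagate distance d=17): x=3.0000 theta=0.0000
After 2 (thin lens f=23): x=3.0000 theta=-3/23 (≈-0.1304)
After 3 (propagate distance d=29): x=-18/23 (≈-0.7826) theta=-3/23 (≈-0.1304)
After 4 (thin lens f=44): x=-18/23 (≈-0.7826) theta=-57/506 (≈-0.1126)
After 5 (propagate distance d=18): x=-711/253 (≈-2.8103) theta=-57/506 (≈-0.1126)
After 6 (thin lens f=20): x=-711/253 (≈-2.8103) theta=141/5060 (≈0.0279)
z_focus = -x_out/theta_out = -(-711/253)/(141/5060) = 4740/47 ≈ 100.8511
Rounded to 4 decimal places: z = 100.8511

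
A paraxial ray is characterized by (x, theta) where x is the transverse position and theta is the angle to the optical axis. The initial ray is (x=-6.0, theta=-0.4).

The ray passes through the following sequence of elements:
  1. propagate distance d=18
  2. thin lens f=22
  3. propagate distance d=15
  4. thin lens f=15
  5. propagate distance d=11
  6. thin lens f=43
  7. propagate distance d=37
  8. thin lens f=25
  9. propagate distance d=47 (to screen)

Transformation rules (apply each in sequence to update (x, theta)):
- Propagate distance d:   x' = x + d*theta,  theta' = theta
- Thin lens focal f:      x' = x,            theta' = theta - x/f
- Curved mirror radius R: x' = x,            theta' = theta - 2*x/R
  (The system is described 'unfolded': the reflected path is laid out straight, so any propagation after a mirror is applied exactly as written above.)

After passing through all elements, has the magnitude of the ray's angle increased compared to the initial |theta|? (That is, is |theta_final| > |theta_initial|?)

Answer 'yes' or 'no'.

Answer: yes

Derivation:
Initial: x=-6.0000 theta=-0.4000
After 1 (propagate distance d=18): x=-13.2000 theta=-0.4000
After 2 (thin lens f=22): x=-13.2000 theta=0.2000
After 3 (propagate distance d=15): x=-10.2000 theta=0.2000
After 4 (thin lens f=15): x=-10.2000 theta=0.8800
After 5 (propagate distance d=11): x=-0.5200 theta=0.8800
After 6 (thin lens f=43): x=-0.5200 theta=959/1075 (≈0.8921)
After 7 (propagate distance d=37): x=34924/1075 (≈32.4874) theta=959/1075 (≈0.8921)
After 8 (thin lens f=25): x=34924/1075 (≈32.4874) theta=-10949/26875 (≈-0.4074)
After 9 (propagate distance d=47 (to screen)): x=358497/26875 (≈13.3394) theta=-10949/26875 (≈-0.4074)
|theta_initial|=0.4000 |theta_final|=10949/26875 (≈0.4074) -> increased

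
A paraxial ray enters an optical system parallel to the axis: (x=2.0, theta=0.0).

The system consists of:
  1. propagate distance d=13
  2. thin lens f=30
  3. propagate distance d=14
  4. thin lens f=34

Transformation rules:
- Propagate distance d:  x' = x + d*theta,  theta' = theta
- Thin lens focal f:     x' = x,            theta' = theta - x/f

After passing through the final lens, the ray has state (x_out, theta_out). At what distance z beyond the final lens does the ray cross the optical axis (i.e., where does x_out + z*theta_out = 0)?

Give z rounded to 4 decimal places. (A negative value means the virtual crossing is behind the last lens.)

Answer: 10.8800

Derivation:
Initial: x=2.0000 theta=0.0000
After 1 (propagate distance d=13): x=2.0000 theta=0.0000
After 2 (thin lens f=30): x=2.0000 theta=-1/15 (≈-0.0667)
After 3 (propagate distance d=14): x=16/15 (≈1.0667) theta=-1/15 (≈-0.0667)
After 4 (thin lens f=34): x=16/15 (≈1.0667) theta=-5/51 (≈-0.0980)
z_focus = -x_out/theta_out = -(16/15)/(-5/51) = 10.8800
Rounded to 4 decimal places: z = 10.8800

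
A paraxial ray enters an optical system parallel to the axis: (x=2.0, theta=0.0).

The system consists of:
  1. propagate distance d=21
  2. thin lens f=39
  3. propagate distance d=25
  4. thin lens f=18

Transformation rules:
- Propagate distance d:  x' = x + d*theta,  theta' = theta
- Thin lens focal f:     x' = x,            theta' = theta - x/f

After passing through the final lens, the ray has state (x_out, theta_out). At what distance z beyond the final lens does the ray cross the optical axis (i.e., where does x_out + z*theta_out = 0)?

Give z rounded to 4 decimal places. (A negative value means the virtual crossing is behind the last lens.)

Answer: 7.8750

Derivation:
Initial: x=2.0000 theta=0.0000
After 1 (propagate distance d=21): x=2.0000 theta=0.0000
After 2 (thin lens f=39): x=2.0000 theta=-2/39 (≈-0.0513)
After 3 (propagate distance d=25): x=28/39 (≈0.7179) theta=-2/39 (≈-0.0513)
After 4 (thin lens f=18): x=28/39 (≈0.7179) theta=-32/351 (≈-0.0912)
z_focus = -x_out/theta_out = -(28/39)/(-32/351) = 7.8750
Rounded to 4 decimal places: z = 7.8750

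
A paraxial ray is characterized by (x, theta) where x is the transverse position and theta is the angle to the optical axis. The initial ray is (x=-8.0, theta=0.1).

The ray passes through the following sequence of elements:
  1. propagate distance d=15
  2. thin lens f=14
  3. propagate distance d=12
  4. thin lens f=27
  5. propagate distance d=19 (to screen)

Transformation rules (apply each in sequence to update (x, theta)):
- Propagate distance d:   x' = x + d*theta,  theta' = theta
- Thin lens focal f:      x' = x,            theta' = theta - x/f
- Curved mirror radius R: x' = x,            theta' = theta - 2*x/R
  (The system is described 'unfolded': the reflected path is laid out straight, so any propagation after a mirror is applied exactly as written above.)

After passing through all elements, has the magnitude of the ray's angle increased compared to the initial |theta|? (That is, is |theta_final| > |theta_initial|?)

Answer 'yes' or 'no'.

Initial: x=-8.0000 theta=0.1000
After 1 (propagate distance d=15): x=-6.5000 theta=0.1000
After 2 (thin lens f=14): x=-6.5000 theta=79/140 (≈0.5643)
After 3 (propagate distance d=12): x=19/70 (≈0.2714) theta=79/140 (≈0.5643)
After 4 (thin lens f=27): x=19/70 (≈0.2714) theta=419/756 (≈0.5542)
After 5 (propagate distance d=19 (to screen)): x=5833/540 (≈10.8019) theta=419/756 (≈0.5542)
|theta_initial|=0.1000 |theta_final|=419/756 (≈0.5542) -> increased

Answer: yes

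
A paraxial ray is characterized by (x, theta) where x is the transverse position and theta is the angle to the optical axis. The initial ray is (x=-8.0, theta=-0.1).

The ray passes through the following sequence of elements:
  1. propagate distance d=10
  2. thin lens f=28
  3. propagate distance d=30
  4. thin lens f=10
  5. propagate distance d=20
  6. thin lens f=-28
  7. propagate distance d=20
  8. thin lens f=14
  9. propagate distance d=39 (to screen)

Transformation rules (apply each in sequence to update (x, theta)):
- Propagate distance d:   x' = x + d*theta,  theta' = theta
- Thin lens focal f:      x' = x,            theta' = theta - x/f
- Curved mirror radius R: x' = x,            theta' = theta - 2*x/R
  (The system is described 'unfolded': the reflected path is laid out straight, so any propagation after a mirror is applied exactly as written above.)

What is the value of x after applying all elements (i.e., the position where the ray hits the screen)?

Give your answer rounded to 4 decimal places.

Answer: -9.8190

Derivation:
Initial: x=-8.0000 theta=-0.1000
After 1 (propagate distance d=10): x=-9.0000 theta=-0.1000
After 2 (thin lens f=28): x=-9.0000 theta=31/140 (≈0.2214)
After 3 (propagate distance d=30): x=-33/14 (≈-2.3571) theta=31/140 (≈0.2214)
After 4 (thin lens f=10): x=-33/14 (≈-2.3571) theta=16/35 (≈0.4571)
After 5 (propagate distance d=20): x=95/14 (≈6.7857) theta=16/35 (≈0.4571)
After 6 (thin lens f=-28): x=95/14 (≈6.7857) theta=1371/1960 (≈0.6995)
After 7 (propagate distance d=20): x=1018/49 (≈20.7755) theta=1371/1960 (≈0.6995)
After 8 (thin lens f=14): x=1018/49 (≈20.7755) theta=-10763/13720 (≈-0.7845)
After 9 (propagate distance d=39 (to screen)): x=-134717/13720 (≈-9.8190) theta=-10763/13720 (≈-0.7845)
Rounded to 4 decimal places: x = -9.8190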